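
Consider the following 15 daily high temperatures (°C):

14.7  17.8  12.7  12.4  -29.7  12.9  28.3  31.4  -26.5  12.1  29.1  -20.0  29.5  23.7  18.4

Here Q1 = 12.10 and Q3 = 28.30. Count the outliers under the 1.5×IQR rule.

3

IQR = 16.20; fences at 12.10 − 24.30 = -12.20 and 28.30 + 24.30 = 52.60.
Outside the cutoffs: -29.7, -26.5, -20.0.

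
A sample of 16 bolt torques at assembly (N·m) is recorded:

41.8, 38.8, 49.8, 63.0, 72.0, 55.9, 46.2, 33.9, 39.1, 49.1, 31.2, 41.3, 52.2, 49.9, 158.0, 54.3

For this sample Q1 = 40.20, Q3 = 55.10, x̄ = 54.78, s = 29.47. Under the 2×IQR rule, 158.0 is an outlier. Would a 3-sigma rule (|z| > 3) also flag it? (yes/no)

yes

z = (158.0 − 54.78) / 29.47 = 3.50.
|z| = 3.50 > 3.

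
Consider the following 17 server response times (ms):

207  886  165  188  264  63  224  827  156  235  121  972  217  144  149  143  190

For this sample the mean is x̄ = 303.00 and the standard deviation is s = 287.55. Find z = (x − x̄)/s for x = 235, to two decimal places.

z = (235 − 303.00) / 287.55 = -0.24.

-0.24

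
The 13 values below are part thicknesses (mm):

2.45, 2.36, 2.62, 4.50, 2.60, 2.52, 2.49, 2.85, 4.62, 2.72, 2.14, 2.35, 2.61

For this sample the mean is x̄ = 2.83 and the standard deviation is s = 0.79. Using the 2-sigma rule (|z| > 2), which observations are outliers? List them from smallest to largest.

Cutoffs at x̄ ± 2s: 2.83 ± 2·0.79 = [1.25, 4.41].
4.50: z = 2.11, |z| > 2 → outlier.
4.62: z = 2.27, |z| > 2 → outlier.
Every other value lies within [1.25, 4.41].

4.50, 4.62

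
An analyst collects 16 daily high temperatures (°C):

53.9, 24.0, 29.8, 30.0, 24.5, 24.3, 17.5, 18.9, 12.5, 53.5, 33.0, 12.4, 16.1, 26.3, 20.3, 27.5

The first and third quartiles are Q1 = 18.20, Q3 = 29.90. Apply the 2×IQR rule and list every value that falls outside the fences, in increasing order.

IQR = Q3 − Q1 = 29.90 − 18.20 = 11.70.
Lower fence = Q1 − 2·IQR = 18.20 − 23.40 = -5.20.
Upper fence = Q3 + 2·IQR = 29.90 + 23.40 = 53.30.
53.5 > 53.30 → outlier.
53.9 > 53.30 → outlier.
All remaining values lie within [-5.20, 53.30].

53.5, 53.9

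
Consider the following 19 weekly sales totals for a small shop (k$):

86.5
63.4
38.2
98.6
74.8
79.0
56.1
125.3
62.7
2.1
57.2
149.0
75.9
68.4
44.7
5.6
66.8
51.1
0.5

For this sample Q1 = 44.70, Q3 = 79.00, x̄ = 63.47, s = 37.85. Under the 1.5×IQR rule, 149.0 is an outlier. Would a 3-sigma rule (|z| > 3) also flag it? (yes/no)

no

z = (149.0 − 63.47) / 37.85 = 2.26.
|z| = 2.26 ≤ 3.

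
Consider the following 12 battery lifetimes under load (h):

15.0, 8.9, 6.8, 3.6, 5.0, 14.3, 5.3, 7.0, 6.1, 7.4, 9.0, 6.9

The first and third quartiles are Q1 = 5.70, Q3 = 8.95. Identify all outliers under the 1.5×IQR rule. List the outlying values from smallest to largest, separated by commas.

IQR = Q3 − Q1 = 8.95 − 5.70 = 3.25.
Lower fence = Q1 − 1.5·IQR = 5.70 − 4.875 = 0.825.
Upper fence = Q3 + 1.5·IQR = 8.95 + 4.875 = 13.825.
14.3 > 13.825 → outlier.
15.0 > 13.825 → outlier.
All remaining values lie within [0.825, 13.825].

14.3, 15.0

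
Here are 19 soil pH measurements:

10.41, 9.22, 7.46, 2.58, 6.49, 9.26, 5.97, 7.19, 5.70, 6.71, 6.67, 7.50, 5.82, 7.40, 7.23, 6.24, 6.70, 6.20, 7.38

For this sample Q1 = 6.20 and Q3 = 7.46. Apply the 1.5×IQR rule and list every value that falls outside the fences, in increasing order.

IQR = Q3 − Q1 = 7.46 − 6.20 = 1.26.
Lower fence = Q1 − 1.5·IQR = 6.20 − 1.89 = 4.31.
Upper fence = Q3 + 1.5·IQR = 7.46 + 1.89 = 9.35.
2.58 < 4.31 → outlier.
10.41 > 9.35 → outlier.
All remaining values lie within [4.31, 9.35].

2.58, 10.41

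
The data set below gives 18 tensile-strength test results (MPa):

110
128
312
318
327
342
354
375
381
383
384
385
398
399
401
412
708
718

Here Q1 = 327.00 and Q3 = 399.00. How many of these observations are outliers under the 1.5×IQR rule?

IQR = 72.00; fences at 327.00 − 108.00 = 219.00 and 399.00 + 108.00 = 507.00.
Outside the cutoffs: 110, 128, 708, 718.

4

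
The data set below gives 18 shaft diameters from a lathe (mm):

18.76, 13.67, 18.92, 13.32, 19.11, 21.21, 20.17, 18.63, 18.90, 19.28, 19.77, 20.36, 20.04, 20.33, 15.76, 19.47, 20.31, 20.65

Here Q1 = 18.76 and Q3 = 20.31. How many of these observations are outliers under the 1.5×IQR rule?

IQR = 1.55; fences at 18.76 − 2.325 = 16.435 and 20.31 + 2.325 = 22.635.
Outside the cutoffs: 13.32, 13.67, 15.76.

3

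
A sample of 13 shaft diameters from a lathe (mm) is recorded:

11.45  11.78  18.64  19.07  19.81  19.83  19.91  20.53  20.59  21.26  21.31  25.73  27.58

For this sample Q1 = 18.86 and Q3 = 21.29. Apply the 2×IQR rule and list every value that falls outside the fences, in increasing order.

11.45, 11.78, 27.58

IQR = Q3 − Q1 = 21.29 − 18.86 = 2.43.
Lower fence = Q1 − 2·IQR = 18.86 − 4.86 = 14.00.
Upper fence = Q3 + 2·IQR = 21.29 + 4.86 = 26.15.
11.45 < 14.00 → outlier.
11.78 < 14.00 → outlier.
27.58 > 26.15 → outlier.
All remaining values lie within [14.00, 26.15].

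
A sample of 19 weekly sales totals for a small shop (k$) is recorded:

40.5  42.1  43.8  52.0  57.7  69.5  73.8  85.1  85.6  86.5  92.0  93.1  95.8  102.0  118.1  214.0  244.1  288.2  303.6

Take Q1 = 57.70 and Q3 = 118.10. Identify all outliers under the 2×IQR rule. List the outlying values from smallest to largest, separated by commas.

IQR = Q3 − Q1 = 118.10 − 57.70 = 60.40.
Lower fence = Q1 − 2·IQR = 57.70 − 120.80 = -63.10.
Upper fence = Q3 + 2·IQR = 118.10 + 120.80 = 238.90.
244.1 > 238.90 → outlier.
288.2 > 238.90 → outlier.
303.6 > 238.90 → outlier.
All remaining values lie within [-63.10, 238.90].

244.1, 288.2, 303.6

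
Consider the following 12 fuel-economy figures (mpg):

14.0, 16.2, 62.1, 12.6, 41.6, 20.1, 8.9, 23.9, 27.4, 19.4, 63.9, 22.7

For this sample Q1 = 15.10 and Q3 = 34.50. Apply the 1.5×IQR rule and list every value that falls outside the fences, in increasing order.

IQR = Q3 − Q1 = 34.50 − 15.10 = 19.40.
Lower fence = Q1 − 1.5·IQR = 15.10 − 29.10 = -14.00.
Upper fence = Q3 + 1.5·IQR = 34.50 + 29.10 = 63.60.
63.9 > 63.60 → outlier.
All remaining values lie within [-14.00, 63.60].

63.9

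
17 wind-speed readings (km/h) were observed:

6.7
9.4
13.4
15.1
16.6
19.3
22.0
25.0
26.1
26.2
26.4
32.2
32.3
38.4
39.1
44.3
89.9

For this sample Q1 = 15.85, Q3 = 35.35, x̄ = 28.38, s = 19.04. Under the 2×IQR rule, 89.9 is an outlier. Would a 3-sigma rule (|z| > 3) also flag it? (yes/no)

yes

z = (89.9 − 28.38) / 19.04 = 3.23.
|z| = 3.23 > 3.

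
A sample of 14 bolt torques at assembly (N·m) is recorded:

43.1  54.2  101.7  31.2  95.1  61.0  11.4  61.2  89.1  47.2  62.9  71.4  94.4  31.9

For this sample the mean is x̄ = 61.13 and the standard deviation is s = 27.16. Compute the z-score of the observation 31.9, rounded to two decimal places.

z = (31.9 − 61.13) / 27.16 = -1.08.

-1.08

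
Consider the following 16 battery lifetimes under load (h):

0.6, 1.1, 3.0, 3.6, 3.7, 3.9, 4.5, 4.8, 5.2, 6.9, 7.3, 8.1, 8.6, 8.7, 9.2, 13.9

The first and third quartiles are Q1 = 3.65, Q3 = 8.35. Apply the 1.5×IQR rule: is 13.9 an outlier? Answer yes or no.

IQR = Q3 − Q1 = 8.35 − 3.65 = 4.70.
Lower fence = Q1 − 1.5·IQR = 3.65 − 7.05 = -3.40.
Upper fence = Q3 + 1.5·IQR = 8.35 + 7.05 = 15.40.
13.9 lies within [-3.40, 15.40].

no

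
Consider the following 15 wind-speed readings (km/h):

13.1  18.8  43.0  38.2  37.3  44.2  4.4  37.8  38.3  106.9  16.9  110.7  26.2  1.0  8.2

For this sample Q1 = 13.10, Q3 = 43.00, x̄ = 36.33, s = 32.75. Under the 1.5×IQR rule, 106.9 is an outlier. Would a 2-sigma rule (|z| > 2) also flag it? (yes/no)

yes

z = (106.9 − 36.33) / 32.75 = 2.15.
|z| = 2.15 > 2.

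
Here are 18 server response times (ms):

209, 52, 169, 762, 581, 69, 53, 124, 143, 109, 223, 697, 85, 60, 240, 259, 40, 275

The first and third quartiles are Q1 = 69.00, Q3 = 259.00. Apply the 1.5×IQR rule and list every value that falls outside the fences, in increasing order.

IQR = Q3 − Q1 = 259.00 − 69.00 = 190.00.
Lower fence = Q1 − 1.5·IQR = 69.00 − 285.00 = -216.00.
Upper fence = Q3 + 1.5·IQR = 259.00 + 285.00 = 544.00.
581 > 544.00 → outlier.
697 > 544.00 → outlier.
762 > 544.00 → outlier.
All remaining values lie within [-216.00, 544.00].

581, 697, 762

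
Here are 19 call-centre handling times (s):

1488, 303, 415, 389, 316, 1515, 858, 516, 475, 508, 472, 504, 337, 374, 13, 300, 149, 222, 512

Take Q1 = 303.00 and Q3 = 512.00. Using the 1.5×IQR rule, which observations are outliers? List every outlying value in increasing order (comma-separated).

IQR = Q3 − Q1 = 512.00 − 303.00 = 209.00.
Lower fence = Q1 − 1.5·IQR = 303.00 − 313.50 = -10.50.
Upper fence = Q3 + 1.5·IQR = 512.00 + 313.50 = 825.50.
858 > 825.50 → outlier.
1488 > 825.50 → outlier.
1515 > 825.50 → outlier.
All remaining values lie within [-10.50, 825.50].

858, 1488, 1515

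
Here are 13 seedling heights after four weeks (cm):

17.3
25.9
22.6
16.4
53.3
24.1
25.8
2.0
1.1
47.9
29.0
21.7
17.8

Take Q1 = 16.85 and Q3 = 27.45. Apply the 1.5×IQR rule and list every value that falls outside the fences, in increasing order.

IQR = Q3 − Q1 = 27.45 − 16.85 = 10.60.
Lower fence = Q1 − 1.5·IQR = 16.85 − 15.90 = 0.95.
Upper fence = Q3 + 1.5·IQR = 27.45 + 15.90 = 43.35.
47.9 > 43.35 → outlier.
53.3 > 43.35 → outlier.
All remaining values lie within [0.95, 43.35].

47.9, 53.3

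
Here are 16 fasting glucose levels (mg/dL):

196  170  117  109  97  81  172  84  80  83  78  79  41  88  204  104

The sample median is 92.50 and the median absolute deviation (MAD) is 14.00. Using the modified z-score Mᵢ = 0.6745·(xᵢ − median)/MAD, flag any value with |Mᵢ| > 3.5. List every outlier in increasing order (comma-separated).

|Mᵢ| > 3.5 ⇔ |xᵢ − 92.50| > 3.5·14.00/0.6745 = 72.65.
So outliers lie outside [19.85, 165.15].
170: M = 3.73 → outlier.
172: M = 3.83 → outlier.
196: M = 4.99 → outlier.
204: M = 5.37 → outlier.

170, 172, 196, 204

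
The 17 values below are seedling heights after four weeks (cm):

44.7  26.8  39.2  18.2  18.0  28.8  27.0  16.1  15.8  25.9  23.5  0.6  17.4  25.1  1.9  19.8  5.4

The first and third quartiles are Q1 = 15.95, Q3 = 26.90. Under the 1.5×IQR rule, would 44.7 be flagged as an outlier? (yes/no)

IQR = Q3 − Q1 = 26.90 − 15.95 = 10.95.
Lower fence = Q1 − 1.5·IQR = 15.95 − 16.425 = -0.475.
Upper fence = Q3 + 1.5·IQR = 26.90 + 16.425 = 43.325.
44.7 lies above the upper fence.

yes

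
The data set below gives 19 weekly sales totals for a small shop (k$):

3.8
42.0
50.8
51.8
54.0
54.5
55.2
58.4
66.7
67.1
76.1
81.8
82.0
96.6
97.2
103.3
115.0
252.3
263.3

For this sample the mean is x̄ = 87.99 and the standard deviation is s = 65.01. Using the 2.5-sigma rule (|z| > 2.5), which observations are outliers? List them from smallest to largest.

Cutoffs at x̄ ± 2.5s: 87.99 ± 2.5·65.01 = [-74.535, 250.515].
252.3: z = 2.53, |z| > 2.5 → outlier.
263.3: z = 2.70, |z| > 2.5 → outlier.
Every other value lies within [-74.535, 250.515].

252.3, 263.3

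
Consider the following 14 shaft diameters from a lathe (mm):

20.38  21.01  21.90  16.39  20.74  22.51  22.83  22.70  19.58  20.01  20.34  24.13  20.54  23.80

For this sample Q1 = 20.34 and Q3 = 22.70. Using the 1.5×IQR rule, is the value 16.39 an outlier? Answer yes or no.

IQR = Q3 − Q1 = 22.70 − 20.34 = 2.36.
Lower fence = Q1 − 1.5·IQR = 20.34 − 3.54 = 16.80.
Upper fence = Q3 + 1.5·IQR = 22.70 + 3.54 = 26.24.
16.39 lies below the lower fence.

yes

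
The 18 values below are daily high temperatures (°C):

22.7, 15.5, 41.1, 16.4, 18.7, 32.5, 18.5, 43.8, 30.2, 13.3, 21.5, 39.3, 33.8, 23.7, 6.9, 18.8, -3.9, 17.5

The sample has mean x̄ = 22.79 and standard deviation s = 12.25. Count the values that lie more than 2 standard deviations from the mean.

Cutoffs: x̄ ± 2s = [-1.71, 47.29].
Outside the cutoffs: -3.9.

1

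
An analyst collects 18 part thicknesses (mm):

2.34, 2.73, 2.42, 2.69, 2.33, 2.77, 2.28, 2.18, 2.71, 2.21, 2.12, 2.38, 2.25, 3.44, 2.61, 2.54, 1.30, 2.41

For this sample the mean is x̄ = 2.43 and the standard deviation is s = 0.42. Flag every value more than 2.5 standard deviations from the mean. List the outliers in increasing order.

Cutoffs at x̄ ± 2.5s: 2.43 ± 2.5·0.42 = [1.38, 3.48].
1.30: z = -2.69, |z| > 2.5 → outlier.
Every other value lies within [1.38, 3.48].

1.30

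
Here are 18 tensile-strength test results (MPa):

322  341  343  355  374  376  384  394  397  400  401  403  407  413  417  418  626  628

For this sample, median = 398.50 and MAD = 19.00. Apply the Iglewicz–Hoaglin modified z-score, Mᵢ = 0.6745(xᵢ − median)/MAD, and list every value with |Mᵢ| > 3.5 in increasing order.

626, 628

|Mᵢ| > 3.5 ⇔ |xᵢ − 398.50| > 3.5·19.00/0.6745 = 98.59.
So outliers lie outside [299.91, 497.09].
626: M = 8.08 → outlier.
628: M = 8.15 → outlier.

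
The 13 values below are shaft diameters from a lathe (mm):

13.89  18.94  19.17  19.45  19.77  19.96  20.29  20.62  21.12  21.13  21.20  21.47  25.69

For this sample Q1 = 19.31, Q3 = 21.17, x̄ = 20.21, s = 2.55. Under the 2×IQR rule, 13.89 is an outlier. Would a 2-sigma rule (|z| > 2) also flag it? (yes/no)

yes

z = (13.89 − 20.21) / 2.55 = -2.48.
|z| = 2.48 > 2.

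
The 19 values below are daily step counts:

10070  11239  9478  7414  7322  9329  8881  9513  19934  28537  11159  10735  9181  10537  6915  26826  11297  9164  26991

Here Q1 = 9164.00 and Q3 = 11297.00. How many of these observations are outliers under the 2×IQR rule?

IQR = 2133.00; fences at 9164.00 − 4266.00 = 4898.00 and 11297.00 + 4266.00 = 15563.00.
Outside the cutoffs: 19934, 26826, 26991, 28537.

4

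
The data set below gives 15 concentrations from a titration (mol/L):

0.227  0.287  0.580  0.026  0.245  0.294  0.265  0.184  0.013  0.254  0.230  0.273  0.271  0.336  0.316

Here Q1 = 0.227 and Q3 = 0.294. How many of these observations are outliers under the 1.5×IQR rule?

IQR = 0.067; fences at 0.227 − 0.1005 = 0.1265 and 0.294 + 0.1005 = 0.3945.
Outside the cutoffs: 0.013, 0.026, 0.580.

3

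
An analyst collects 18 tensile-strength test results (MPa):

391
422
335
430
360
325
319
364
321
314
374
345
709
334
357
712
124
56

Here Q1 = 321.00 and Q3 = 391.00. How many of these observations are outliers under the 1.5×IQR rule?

4

IQR = 70.00; fences at 321.00 − 105.00 = 216.00 and 391.00 + 105.00 = 496.00.
Outside the cutoffs: 56, 124, 709, 712.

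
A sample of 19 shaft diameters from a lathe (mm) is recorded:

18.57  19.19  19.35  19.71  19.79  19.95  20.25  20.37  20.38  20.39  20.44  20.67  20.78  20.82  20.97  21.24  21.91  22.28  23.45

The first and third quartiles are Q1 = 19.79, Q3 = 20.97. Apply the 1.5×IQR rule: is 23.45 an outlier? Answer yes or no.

yes

IQR = Q3 − Q1 = 20.97 − 19.79 = 1.18.
Lower fence = Q1 − 1.5·IQR = 19.79 − 1.77 = 18.02.
Upper fence = Q3 + 1.5·IQR = 20.97 + 1.77 = 22.74.
23.45 lies above the upper fence.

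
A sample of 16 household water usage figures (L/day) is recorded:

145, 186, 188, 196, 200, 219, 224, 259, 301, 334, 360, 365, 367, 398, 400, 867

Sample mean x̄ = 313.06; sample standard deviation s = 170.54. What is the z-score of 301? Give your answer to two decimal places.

-0.07

z = (301 − 313.06) / 170.54 = -0.07.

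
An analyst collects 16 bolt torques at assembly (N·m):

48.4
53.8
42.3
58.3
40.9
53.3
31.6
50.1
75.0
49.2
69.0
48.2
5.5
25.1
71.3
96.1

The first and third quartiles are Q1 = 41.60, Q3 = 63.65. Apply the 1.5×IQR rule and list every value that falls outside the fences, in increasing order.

5.5

IQR = Q3 − Q1 = 63.65 − 41.60 = 22.05.
Lower fence = Q1 − 1.5·IQR = 41.60 − 33.075 = 8.525.
Upper fence = Q3 + 1.5·IQR = 63.65 + 33.075 = 96.725.
5.5 < 8.525 → outlier.
All remaining values lie within [8.525, 96.725].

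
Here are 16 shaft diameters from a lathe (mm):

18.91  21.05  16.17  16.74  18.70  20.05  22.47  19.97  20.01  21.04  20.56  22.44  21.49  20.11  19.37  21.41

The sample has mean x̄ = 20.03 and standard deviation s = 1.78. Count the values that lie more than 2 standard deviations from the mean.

1

Cutoffs: x̄ ± 2s = [16.47, 23.59].
Outside the cutoffs: 16.17.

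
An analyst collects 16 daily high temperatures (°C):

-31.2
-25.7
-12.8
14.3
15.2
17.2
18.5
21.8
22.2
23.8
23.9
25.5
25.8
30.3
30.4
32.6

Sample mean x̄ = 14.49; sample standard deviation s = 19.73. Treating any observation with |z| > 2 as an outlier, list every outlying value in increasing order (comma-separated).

-31.2, -25.7

Cutoffs at x̄ ± 2s: 14.49 ± 2·19.73 = [-24.97, 53.95].
-31.2: z = -2.32, |z| > 2 → outlier.
-25.7: z = -2.04, |z| > 2 → outlier.
Every other value lies within [-24.97, 53.95].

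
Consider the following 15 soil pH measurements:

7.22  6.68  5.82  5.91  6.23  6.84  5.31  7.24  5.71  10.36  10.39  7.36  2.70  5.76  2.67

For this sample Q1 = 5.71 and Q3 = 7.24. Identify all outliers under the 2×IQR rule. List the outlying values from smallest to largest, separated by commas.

10.36, 10.39

IQR = Q3 − Q1 = 7.24 − 5.71 = 1.53.
Lower fence = Q1 − 2·IQR = 5.71 − 3.06 = 2.65.
Upper fence = Q3 + 2·IQR = 7.24 + 3.06 = 10.30.
10.36 > 10.30 → outlier.
10.39 > 10.30 → outlier.
All remaining values lie within [2.65, 10.30].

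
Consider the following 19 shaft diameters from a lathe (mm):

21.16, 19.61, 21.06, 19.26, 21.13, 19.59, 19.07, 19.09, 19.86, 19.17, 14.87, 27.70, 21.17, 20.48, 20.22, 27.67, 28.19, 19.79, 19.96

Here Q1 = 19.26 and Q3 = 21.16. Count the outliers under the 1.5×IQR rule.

IQR = 1.90; fences at 19.26 − 2.85 = 16.41 and 21.16 + 2.85 = 24.01.
Outside the cutoffs: 14.87, 27.67, 27.70, 28.19.

4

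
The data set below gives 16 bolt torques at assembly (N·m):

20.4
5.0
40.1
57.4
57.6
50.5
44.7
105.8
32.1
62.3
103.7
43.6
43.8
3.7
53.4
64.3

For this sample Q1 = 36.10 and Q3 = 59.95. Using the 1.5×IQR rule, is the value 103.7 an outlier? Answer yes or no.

IQR = Q3 − Q1 = 59.95 − 36.10 = 23.85.
Lower fence = Q1 − 1.5·IQR = 36.10 − 35.775 = 0.325.
Upper fence = Q3 + 1.5·IQR = 59.95 + 35.775 = 95.725.
103.7 lies above the upper fence.

yes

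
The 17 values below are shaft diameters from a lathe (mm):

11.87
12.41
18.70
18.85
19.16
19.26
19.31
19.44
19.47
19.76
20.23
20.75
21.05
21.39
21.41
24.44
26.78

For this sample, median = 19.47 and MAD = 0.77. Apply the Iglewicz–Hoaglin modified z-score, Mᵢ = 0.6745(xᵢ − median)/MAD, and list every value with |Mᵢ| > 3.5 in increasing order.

|Mᵢ| > 3.5 ⇔ |xᵢ − 19.47| > 3.5·0.77/0.6745 = 4.00.
So outliers lie outside [15.47, 23.47].
11.87: M = -6.66 → outlier.
12.41: M = -6.18 → outlier.
24.44: M = 4.35 → outlier.
26.78: M = 6.40 → outlier.

11.87, 12.41, 24.44, 26.78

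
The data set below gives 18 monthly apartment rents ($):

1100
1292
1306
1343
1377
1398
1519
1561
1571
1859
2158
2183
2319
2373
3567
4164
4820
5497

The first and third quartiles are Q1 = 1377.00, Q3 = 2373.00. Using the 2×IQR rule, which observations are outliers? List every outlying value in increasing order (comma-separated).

IQR = Q3 − Q1 = 2373.00 − 1377.00 = 996.00.
Lower fence = Q1 − 2·IQR = 1377.00 − 1992.00 = -615.00.
Upper fence = Q3 + 2·IQR = 2373.00 + 1992.00 = 4365.00.
4820 > 4365.00 → outlier.
5497 > 4365.00 → outlier.
All remaining values lie within [-615.00, 4365.00].

4820, 5497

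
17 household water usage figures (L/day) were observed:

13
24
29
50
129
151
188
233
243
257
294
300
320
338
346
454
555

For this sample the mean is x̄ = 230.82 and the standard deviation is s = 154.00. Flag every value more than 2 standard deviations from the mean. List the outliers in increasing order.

Cutoffs at x̄ ± 2s: 230.82 ± 2·154.00 = [-77.18, 538.82].
555: z = 2.11, |z| > 2 → outlier.
Every other value lies within [-77.18, 538.82].

555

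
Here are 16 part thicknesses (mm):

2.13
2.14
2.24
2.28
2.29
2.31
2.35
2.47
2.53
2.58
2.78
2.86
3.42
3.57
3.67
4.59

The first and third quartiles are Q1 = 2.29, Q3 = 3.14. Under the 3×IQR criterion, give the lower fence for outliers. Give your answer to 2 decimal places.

IQR = Q3 − Q1 = 3.14 − 2.29 = 0.85.
Lower fence = Q1 − 3·IQR = 2.29 − 2.55 = -0.26.
Upper fence = Q3 + 3·IQR = 3.14 + 2.55 = 5.69.

-0.26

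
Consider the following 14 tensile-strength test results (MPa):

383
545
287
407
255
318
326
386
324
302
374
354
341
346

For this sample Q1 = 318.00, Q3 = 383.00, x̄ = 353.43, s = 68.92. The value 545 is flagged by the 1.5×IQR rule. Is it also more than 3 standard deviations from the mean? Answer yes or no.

z = (545 − 353.43) / 68.92 = 2.78.
|z| = 2.78 ≤ 3.

no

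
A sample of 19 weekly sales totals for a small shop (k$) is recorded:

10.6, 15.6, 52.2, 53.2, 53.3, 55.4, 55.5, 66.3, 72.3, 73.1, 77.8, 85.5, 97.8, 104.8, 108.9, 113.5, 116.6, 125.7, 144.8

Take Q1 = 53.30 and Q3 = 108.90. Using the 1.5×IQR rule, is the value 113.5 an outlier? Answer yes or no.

no

IQR = Q3 − Q1 = 108.90 − 53.30 = 55.60.
Lower fence = Q1 − 1.5·IQR = 53.30 − 83.40 = -30.10.
Upper fence = Q3 + 1.5·IQR = 108.90 + 83.40 = 192.30.
113.5 lies within [-30.10, 192.30].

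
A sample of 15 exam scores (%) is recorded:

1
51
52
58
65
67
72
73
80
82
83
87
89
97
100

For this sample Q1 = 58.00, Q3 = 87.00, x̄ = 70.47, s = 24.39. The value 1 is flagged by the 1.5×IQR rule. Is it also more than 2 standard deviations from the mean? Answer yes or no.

yes

z = (1 − 70.47) / 24.39 = -2.85.
|z| = 2.85 > 2.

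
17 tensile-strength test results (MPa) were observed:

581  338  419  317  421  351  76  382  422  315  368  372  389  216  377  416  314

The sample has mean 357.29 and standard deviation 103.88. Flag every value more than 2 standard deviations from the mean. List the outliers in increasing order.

Cutoffs at x̄ ± 2s: 357.29 ± 2·103.88 = [149.53, 565.05].
76: z = -2.71, |z| > 2 → outlier.
581: z = 2.15, |z| > 2 → outlier.
Every other value lies within [149.53, 565.05].

76, 581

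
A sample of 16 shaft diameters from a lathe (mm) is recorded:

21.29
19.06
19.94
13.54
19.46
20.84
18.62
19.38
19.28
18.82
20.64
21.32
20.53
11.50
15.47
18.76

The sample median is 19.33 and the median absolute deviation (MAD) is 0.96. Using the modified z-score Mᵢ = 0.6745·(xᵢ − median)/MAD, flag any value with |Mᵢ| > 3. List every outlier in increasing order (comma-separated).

11.50, 13.54

|Mᵢ| > 3 ⇔ |xᵢ − 19.33| > 3·0.96/0.6745 = 4.27.
So outliers lie outside [15.06, 23.60].
11.50: M = -5.50 → outlier.
13.54: M = -4.07 → outlier.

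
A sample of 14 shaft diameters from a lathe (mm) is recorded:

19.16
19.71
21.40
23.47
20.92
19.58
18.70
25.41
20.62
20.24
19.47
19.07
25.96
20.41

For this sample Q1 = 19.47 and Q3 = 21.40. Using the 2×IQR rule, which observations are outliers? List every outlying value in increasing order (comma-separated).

IQR = Q3 − Q1 = 21.40 − 19.47 = 1.93.
Lower fence = Q1 − 2·IQR = 19.47 − 3.86 = 15.61.
Upper fence = Q3 + 2·IQR = 21.40 + 3.86 = 25.26.
25.41 > 25.26 → outlier.
25.96 > 25.26 → outlier.
All remaining values lie within [15.61, 25.26].

25.41, 25.96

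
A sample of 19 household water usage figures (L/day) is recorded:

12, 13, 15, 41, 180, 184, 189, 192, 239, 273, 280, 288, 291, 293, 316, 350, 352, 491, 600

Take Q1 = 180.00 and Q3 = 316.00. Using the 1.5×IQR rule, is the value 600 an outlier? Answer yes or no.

yes

IQR = Q3 − Q1 = 316.00 − 180.00 = 136.00.
Lower fence = Q1 − 1.5·IQR = 180.00 − 204.00 = -24.00.
Upper fence = Q3 + 1.5·IQR = 316.00 + 204.00 = 520.00.
600 lies above the upper fence.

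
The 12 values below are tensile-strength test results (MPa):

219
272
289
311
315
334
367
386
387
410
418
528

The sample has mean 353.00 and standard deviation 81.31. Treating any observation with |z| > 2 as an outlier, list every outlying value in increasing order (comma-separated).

528

Cutoffs at x̄ ± 2s: 353.00 ± 2·81.31 = [190.38, 515.62].
528: z = 2.15, |z| > 2 → outlier.
Every other value lies within [190.38, 515.62].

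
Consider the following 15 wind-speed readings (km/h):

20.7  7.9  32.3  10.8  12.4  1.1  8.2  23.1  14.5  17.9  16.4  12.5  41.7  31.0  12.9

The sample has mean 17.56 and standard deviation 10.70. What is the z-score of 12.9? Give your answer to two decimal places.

z = (12.9 − 17.56) / 10.70 = -0.44.

-0.44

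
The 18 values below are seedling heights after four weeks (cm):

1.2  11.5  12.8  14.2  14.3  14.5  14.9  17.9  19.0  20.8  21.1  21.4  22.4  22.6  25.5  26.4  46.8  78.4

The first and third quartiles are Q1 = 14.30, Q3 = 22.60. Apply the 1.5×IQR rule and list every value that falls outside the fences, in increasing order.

1.2, 46.8, 78.4

IQR = Q3 − Q1 = 22.60 − 14.30 = 8.30.
Lower fence = Q1 − 1.5·IQR = 14.30 − 12.45 = 1.85.
Upper fence = Q3 + 1.5·IQR = 22.60 + 12.45 = 35.05.
1.2 < 1.85 → outlier.
46.8 > 35.05 → outlier.
78.4 > 35.05 → outlier.
All remaining values lie within [1.85, 35.05].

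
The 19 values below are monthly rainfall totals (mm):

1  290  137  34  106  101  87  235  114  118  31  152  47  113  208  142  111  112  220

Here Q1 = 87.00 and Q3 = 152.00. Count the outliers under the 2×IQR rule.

IQR = 65.00; fences at 87.00 − 130.00 = -43.00 and 152.00 + 130.00 = 282.00.
Outside the cutoffs: 290.

1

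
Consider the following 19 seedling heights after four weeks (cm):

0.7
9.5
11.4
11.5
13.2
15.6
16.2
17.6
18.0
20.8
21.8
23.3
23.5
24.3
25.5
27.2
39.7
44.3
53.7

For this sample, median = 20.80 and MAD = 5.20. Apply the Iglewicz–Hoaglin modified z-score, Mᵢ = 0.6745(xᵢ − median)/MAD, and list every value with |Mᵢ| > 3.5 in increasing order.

53.7

|Mᵢ| > 3.5 ⇔ |xᵢ − 20.80| > 3.5·5.20/0.6745 = 26.98.
So outliers lie outside [-6.18, 47.78].
53.7: M = 4.27 → outlier.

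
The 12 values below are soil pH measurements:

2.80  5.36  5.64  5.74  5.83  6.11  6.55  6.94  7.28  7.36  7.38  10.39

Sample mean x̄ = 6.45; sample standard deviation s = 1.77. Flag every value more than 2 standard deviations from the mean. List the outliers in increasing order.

Cutoffs at x̄ ± 2s: 6.45 ± 2·1.77 = [2.91, 9.99].
2.80: z = -2.06, |z| > 2 → outlier.
10.39: z = 2.23, |z| > 2 → outlier.
Every other value lies within [2.91, 9.99].

2.80, 10.39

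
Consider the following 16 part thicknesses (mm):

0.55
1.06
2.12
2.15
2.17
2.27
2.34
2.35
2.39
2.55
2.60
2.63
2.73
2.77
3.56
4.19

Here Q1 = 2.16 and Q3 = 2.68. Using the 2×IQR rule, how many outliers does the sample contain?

3

IQR = 0.52; fences at 2.16 − 1.04 = 1.12 and 2.68 + 1.04 = 3.72.
Outside the cutoffs: 0.55, 1.06, 4.19.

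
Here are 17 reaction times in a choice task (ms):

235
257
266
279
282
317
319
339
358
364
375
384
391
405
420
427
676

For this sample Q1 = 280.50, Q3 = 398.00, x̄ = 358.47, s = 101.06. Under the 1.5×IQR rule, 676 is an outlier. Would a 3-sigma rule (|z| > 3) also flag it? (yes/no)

z = (676 − 358.47) / 101.06 = 3.14.
|z| = 3.14 > 3.

yes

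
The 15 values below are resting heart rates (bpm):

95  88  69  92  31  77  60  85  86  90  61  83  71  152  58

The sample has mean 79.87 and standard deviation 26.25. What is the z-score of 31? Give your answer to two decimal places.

z = (31 − 79.87) / 26.25 = -1.86.

-1.86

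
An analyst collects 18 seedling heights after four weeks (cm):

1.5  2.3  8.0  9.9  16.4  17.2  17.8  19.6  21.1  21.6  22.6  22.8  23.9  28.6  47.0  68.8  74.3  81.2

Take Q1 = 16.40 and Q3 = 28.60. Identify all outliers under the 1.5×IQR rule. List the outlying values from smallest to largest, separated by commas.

IQR = Q3 − Q1 = 28.60 − 16.40 = 12.20.
Lower fence = Q1 − 1.5·IQR = 16.40 − 18.30 = -1.90.
Upper fence = Q3 + 1.5·IQR = 28.60 + 18.30 = 46.90.
47.0 > 46.90 → outlier.
68.8 > 46.90 → outlier.
74.3 > 46.90 → outlier.
81.2 > 46.90 → outlier.
All remaining values lie within [-1.90, 46.90].

47.0, 68.8, 74.3, 81.2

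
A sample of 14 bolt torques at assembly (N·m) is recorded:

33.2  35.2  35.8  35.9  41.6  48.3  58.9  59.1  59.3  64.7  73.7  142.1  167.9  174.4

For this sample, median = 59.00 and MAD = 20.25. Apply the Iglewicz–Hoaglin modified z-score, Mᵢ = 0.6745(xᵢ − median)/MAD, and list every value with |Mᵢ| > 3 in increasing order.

167.9, 174.4

|Mᵢ| > 3 ⇔ |xᵢ − 59.00| > 3·20.25/0.6745 = 90.07.
So outliers lie outside [-31.07, 149.07].
167.9: M = 3.63 → outlier.
174.4: M = 3.84 → outlier.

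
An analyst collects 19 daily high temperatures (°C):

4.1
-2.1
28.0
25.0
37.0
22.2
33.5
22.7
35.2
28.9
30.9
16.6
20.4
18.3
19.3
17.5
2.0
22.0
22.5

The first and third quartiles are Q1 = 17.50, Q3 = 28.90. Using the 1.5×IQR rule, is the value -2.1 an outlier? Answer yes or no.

yes

IQR = Q3 − Q1 = 28.90 − 17.50 = 11.40.
Lower fence = Q1 − 1.5·IQR = 17.50 − 17.10 = 0.40.
Upper fence = Q3 + 1.5·IQR = 28.90 + 17.10 = 46.00.
-2.1 lies below the lower fence.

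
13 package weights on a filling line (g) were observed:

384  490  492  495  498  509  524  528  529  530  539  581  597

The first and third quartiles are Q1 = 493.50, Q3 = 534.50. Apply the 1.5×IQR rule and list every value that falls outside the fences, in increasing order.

384, 597

IQR = Q3 − Q1 = 534.50 − 493.50 = 41.00.
Lower fence = Q1 − 1.5·IQR = 493.50 − 61.50 = 432.00.
Upper fence = Q3 + 1.5·IQR = 534.50 + 61.50 = 596.00.
384 < 432.00 → outlier.
597 > 596.00 → outlier.
All remaining values lie within [432.00, 596.00].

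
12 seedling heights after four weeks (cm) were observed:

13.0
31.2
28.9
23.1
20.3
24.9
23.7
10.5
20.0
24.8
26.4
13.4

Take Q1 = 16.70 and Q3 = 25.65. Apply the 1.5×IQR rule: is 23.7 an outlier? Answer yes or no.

IQR = Q3 − Q1 = 25.65 − 16.70 = 8.95.
Lower fence = Q1 − 1.5·IQR = 16.70 − 13.425 = 3.275.
Upper fence = Q3 + 1.5·IQR = 25.65 + 13.425 = 39.075.
23.7 lies within [3.275, 39.075].

no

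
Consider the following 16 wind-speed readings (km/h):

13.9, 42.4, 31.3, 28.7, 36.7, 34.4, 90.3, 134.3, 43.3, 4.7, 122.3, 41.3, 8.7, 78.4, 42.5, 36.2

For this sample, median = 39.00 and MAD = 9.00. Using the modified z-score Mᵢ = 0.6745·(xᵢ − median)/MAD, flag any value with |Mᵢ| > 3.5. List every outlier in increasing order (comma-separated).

|Mᵢ| > 3.5 ⇔ |xᵢ − 39.00| > 3.5·9.00/0.6745 = 46.70.
So outliers lie outside [-7.70, 85.70].
90.3: M = 3.84 → outlier.
122.3: M = 6.24 → outlier.
134.3: M = 7.14 → outlier.

90.3, 122.3, 134.3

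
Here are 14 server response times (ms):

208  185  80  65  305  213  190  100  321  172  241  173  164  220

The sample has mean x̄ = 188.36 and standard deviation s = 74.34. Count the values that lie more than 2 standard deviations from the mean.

0

Cutoffs: x̄ ± 2s = [39.68, 337.04].
Every value lies within the cutoffs.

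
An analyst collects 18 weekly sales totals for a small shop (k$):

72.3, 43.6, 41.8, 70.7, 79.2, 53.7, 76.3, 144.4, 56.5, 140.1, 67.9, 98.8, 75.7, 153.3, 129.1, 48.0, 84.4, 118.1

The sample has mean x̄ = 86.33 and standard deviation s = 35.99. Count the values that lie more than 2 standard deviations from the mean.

0

Cutoffs: x̄ ± 2s = [14.35, 158.31].
Every value lies within the cutoffs.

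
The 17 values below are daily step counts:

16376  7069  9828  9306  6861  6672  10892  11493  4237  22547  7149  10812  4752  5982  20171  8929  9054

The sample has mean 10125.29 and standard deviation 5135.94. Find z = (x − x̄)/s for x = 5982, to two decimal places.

-0.81

z = (5982 − 10125.29) / 5135.94 = -0.81.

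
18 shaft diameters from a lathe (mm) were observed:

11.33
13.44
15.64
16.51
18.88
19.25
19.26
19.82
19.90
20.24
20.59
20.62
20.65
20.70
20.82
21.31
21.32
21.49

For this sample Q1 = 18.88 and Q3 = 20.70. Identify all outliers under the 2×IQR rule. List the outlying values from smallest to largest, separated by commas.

11.33, 13.44

IQR = Q3 − Q1 = 20.70 − 18.88 = 1.82.
Lower fence = Q1 − 2·IQR = 18.88 − 3.64 = 15.24.
Upper fence = Q3 + 2·IQR = 20.70 + 3.64 = 24.34.
11.33 < 15.24 → outlier.
13.44 < 15.24 → outlier.
All remaining values lie within [15.24, 24.34].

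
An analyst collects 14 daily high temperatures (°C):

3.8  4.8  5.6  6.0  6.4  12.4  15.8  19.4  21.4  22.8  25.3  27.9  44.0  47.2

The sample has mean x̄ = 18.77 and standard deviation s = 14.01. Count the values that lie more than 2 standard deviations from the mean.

1

Cutoffs: x̄ ± 2s = [-9.25, 46.79].
Outside the cutoffs: 47.2.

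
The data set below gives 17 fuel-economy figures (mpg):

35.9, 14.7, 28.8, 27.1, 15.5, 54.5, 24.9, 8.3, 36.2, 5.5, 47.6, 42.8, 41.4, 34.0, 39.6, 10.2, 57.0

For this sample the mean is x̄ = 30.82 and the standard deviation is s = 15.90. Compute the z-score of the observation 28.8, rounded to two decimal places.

z = (28.8 − 30.82) / 15.90 = -0.13.

-0.13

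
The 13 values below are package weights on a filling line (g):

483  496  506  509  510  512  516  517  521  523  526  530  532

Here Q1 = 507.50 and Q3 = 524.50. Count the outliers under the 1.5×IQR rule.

0

IQR = 17.00; fences at 507.50 − 25.50 = 482.00 and 524.50 + 25.50 = 550.00.
Every value lies within the cutoffs.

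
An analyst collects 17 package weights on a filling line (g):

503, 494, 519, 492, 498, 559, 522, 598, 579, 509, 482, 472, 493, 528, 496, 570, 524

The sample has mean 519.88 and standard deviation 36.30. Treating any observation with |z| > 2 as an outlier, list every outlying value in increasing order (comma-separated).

Cutoffs at x̄ ± 2s: 519.88 ± 2·36.30 = [447.28, 592.48].
598: z = 2.15, |z| > 2 → outlier.
Every other value lies within [447.28, 592.48].

598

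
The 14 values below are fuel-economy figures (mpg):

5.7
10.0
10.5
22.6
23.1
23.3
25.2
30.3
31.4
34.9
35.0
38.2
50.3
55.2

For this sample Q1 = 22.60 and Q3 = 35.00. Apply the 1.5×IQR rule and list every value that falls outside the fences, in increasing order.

55.2

IQR = Q3 − Q1 = 35.00 − 22.60 = 12.40.
Lower fence = Q1 − 1.5·IQR = 22.60 − 18.60 = 4.00.
Upper fence = Q3 + 1.5·IQR = 35.00 + 18.60 = 53.60.
55.2 > 53.60 → outlier.
All remaining values lie within [4.00, 53.60].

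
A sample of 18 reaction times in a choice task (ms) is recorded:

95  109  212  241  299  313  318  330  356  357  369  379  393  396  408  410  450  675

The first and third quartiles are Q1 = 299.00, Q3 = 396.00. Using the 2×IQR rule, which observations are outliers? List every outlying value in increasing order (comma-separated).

95, 675

IQR = Q3 − Q1 = 396.00 − 299.00 = 97.00.
Lower fence = Q1 − 2·IQR = 299.00 − 194.00 = 105.00.
Upper fence = Q3 + 2·IQR = 396.00 + 194.00 = 590.00.
95 < 105.00 → outlier.
675 > 590.00 → outlier.
All remaining values lie within [105.00, 590.00].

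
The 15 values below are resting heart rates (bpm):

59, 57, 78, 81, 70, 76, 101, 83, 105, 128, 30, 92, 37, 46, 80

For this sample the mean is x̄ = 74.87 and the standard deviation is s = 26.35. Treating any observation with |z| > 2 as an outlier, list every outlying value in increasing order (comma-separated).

Cutoffs at x̄ ± 2s: 74.87 ± 2·26.35 = [22.17, 127.57].
128: z = 2.02, |z| > 2 → outlier.
Every other value lies within [22.17, 127.57].

128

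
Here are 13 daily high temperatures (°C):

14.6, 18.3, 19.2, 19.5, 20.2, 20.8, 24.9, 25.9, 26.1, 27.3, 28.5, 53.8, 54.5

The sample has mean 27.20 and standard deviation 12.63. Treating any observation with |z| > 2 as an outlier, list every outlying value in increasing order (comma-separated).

Cutoffs at x̄ ± 2s: 27.20 ± 2·12.63 = [1.94, 52.46].
53.8: z = 2.11, |z| > 2 → outlier.
54.5: z = 2.16, |z| > 2 → outlier.
Every other value lies within [1.94, 52.46].

53.8, 54.5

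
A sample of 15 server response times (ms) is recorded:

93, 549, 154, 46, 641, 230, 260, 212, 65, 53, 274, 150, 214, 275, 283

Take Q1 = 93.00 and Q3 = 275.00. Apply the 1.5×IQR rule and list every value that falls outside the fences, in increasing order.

549, 641

IQR = Q3 − Q1 = 275.00 − 93.00 = 182.00.
Lower fence = Q1 − 1.5·IQR = 93.00 − 273.00 = -180.00.
Upper fence = Q3 + 1.5·IQR = 275.00 + 273.00 = 548.00.
549 > 548.00 → outlier.
641 > 548.00 → outlier.
All remaining values lie within [-180.00, 548.00].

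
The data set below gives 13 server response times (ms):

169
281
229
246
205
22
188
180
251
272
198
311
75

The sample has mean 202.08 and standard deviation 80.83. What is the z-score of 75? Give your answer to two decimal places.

-1.57

z = (75 − 202.08) / 80.83 = -1.57.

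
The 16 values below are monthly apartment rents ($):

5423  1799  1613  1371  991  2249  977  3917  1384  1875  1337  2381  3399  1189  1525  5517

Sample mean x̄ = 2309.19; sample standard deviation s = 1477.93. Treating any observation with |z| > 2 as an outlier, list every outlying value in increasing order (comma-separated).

5423, 5517

Cutoffs at x̄ ± 2s: 2309.19 ± 2·1477.93 = [-646.67, 5265.05].
5423: z = 2.11, |z| > 2 → outlier.
5517: z = 2.17, |z| > 2 → outlier.
Every other value lies within [-646.67, 5265.05].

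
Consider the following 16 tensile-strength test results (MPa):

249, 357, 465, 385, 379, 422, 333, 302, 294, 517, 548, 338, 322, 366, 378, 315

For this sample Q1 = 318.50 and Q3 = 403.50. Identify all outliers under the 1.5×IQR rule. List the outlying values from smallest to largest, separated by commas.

IQR = Q3 − Q1 = 403.50 − 318.50 = 85.00.
Lower fence = Q1 − 1.5·IQR = 318.50 − 127.50 = 191.00.
Upper fence = Q3 + 1.5·IQR = 403.50 + 127.50 = 531.00.
548 > 531.00 → outlier.
All remaining values lie within [191.00, 531.00].

548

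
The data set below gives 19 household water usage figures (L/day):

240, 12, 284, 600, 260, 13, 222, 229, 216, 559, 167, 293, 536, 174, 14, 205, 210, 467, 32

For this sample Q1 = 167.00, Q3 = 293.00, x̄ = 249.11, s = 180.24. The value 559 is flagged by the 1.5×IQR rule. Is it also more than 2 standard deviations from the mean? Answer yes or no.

z = (559 − 249.11) / 180.24 = 1.72.
|z| = 1.72 ≤ 2.

no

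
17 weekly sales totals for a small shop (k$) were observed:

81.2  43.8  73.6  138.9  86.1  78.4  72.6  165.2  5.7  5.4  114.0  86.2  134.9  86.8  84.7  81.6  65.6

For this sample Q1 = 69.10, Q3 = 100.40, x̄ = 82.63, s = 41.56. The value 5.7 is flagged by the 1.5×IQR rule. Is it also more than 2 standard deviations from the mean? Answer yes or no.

no

z = (5.7 − 82.63) / 41.56 = -1.85.
|z| = 1.85 ≤ 2.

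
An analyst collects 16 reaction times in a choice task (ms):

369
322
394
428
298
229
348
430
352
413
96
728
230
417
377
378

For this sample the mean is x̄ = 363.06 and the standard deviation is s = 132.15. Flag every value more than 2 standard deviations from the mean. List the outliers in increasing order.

96, 728

Cutoffs at x̄ ± 2s: 363.06 ± 2·132.15 = [98.76, 627.36].
96: z = -2.02, |z| > 2 → outlier.
728: z = 2.76, |z| > 2 → outlier.
Every other value lies within [98.76, 627.36].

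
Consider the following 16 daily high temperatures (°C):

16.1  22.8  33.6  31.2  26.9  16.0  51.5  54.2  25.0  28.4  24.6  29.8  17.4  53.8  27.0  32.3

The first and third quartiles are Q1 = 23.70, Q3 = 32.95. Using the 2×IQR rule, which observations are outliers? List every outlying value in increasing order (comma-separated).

IQR = Q3 − Q1 = 32.95 − 23.70 = 9.25.
Lower fence = Q1 − 2·IQR = 23.70 − 18.50 = 5.20.
Upper fence = Q3 + 2·IQR = 32.95 + 18.50 = 51.45.
51.5 > 51.45 → outlier.
53.8 > 51.45 → outlier.
54.2 > 51.45 → outlier.
All remaining values lie within [5.20, 51.45].

51.5, 53.8, 54.2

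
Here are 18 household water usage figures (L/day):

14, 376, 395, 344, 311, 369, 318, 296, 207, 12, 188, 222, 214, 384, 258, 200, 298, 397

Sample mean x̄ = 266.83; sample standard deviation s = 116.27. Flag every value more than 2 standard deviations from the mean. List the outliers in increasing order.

12, 14

Cutoffs at x̄ ± 2s: 266.83 ± 2·116.27 = [34.29, 499.37].
12: z = -2.19, |z| > 2 → outlier.
14: z = -2.17, |z| > 2 → outlier.
Every other value lies within [34.29, 499.37].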